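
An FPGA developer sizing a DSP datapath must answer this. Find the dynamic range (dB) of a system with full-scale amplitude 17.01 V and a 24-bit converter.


Dynamic range from full-scale to LSB:
V_min = V_max / 2^bits = 17.01 / 2^24
DR = 20 * log10(V_max / V_min)
   = 20 * log10(2^24)
   = 20 * 24 * log10(2)
   = 144.49 dB

144.49 dB


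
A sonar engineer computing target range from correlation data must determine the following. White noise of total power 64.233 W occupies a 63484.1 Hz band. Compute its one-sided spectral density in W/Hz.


Power spectral density:
PSD = P / BW
    = 64.233 / 63484.1
    = 0.0010118 W/Hz

0.0010118 W/Hz


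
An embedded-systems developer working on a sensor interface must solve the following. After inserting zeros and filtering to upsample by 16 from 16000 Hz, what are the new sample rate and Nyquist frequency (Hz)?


Step 1 — output sample rate after interpolation by L:
fs_out = L * fs_in = 16 * 16000 = 256000 Hz

Step 2 — Nyquist frequency of the output stream:
f_Nyq = fs_out / 2 = 256000 / 2 = 128000.0 Hz

fs_out = 256000 Hz; f_Nyquist = 128000.0 Hz


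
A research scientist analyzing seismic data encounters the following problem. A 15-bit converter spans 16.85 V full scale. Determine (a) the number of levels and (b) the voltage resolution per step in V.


Step 1 — number of quantization levels:
L = 2^N = 2^15 = 32768

Step 2 — LSB step size:
delta = Vfs / L
      = 16.85 / 32768
      = 0.00051422 V

Levels = 32768; step size = 0.00051422 V


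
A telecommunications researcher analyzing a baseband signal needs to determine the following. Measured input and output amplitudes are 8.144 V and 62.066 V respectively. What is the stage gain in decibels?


Voltage gain in dB:
G = 20 * log10(Vout / Vin)
  = 20 * log10(62.066 / 8.144)
  = 20 * log10(7.621071)
  = 20 * 0.882016
  = 17.64 dB

17.64 dB


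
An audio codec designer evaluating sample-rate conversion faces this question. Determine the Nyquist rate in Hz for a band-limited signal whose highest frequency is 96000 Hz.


The Nyquist rate is twice the maximum frequency component.
fs_min = 2 * fmax
      = 2 * 96000
      = 192000 Hz

192000


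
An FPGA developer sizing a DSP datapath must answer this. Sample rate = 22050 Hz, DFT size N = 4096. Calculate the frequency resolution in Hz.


DFT frequency resolution:
df = fs / N
   = 22050 / 4096
   = 5.3833 Hz

5.3833 Hz


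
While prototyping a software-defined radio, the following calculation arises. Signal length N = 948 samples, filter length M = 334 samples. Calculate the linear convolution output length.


Linear convolution output length:
L = N + M - 1
  = 948 + 334 - 1
  = 1281 samples

1281


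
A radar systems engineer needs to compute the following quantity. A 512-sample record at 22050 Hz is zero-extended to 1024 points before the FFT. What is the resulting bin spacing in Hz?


Frequency resolution after zero-padding:
N_padded = 512 * 2 = 1024
df = fs / N_padded
   = 22050 / 1024
   = 21.5332 Hz

21.5332 Hz


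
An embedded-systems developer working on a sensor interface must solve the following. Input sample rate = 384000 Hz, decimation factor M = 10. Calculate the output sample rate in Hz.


Decimation reduces the sample rate:
fs_out = fs_in / M
       = 384000 / 10
       = 38400.0 Hz

38400.0 Hz


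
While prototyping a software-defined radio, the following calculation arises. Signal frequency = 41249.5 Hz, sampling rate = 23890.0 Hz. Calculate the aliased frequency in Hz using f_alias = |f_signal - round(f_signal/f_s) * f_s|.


Compute the nearest integer multiple of fs to the signal:
n = round(41249.5 / 23890.0) = 2
f_alias = |41249.5 - 2 * 23890.0|
        = |41249.5 - 47780.0|
        = 6530.5 Hz

6530.5


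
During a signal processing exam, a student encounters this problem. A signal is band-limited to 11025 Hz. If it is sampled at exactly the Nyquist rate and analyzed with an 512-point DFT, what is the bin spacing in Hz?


Step 1 — Nyquist sampling rate:
fs = 2 * fmax = 2 * 11025 = 22050 Hz

Step 2 — DFT bin spacing:
df = fs / N = 22050 / 512 = 43.0664 Hz

43.0664 Hz


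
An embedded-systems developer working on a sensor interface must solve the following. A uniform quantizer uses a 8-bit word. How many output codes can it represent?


Number of quantization levels = 2^N
= 2^8
= 256

256


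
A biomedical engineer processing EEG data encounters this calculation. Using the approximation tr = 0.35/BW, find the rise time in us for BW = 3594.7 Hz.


Rise time from bandwidth relationship:
tr = 0.35 / BW
   = 0.35 / 3594.7
   = 9.736556597e-05 s
   = 97.3656 us

97.3656 us


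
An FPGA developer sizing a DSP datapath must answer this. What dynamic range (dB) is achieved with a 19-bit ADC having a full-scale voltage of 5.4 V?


Dynamic range from full-scale to LSB:
V_min = V_max / 2^bits = 5.4 / 2^19
DR = 20 * log10(V_max / V_min)
   = 20 * log10(2^19)
   = 20 * 19 * log10(2)
   = 114.39 dB

114.39 dB


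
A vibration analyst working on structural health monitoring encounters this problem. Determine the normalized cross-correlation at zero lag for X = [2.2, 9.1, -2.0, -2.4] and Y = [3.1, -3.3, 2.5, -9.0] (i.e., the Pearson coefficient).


Pearson correlation coefficient (population):
r = cov(X,Y) / (std(X) * std(Y))
Mean X = 1.725, Mean Y = -1.675
Cov(X,Y) = 1.236875
Std(X) = 4.623513, Std(Y) = 4.91242
r = 0.0545

0.0545


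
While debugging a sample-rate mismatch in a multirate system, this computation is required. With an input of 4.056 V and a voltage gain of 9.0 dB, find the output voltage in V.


Output voltage from dB gain:
V_out = V_in * 10^(gain_dB / 20)
      = 4.056 * 10^(9.0 / 20)
      = 4.056 * 2.818383
      = 11.4314 V

11.4314 V


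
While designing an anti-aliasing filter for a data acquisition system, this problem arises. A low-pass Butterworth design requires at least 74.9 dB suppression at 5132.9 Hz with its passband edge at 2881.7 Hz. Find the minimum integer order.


Butterworth filter order formula:
n = log10(10^(A/10) - 1) / (2 * log10(f_stop/f_pass))
10^(74.9/10) - 1 = 30902953.3251
f_stop/f_pass = 5132.9 / 2881.7 = 1.7812
n = 14.9373 -> ceil = 15

15


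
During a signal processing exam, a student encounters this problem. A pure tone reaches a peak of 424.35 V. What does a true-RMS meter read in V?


RMS voltage for a sinusoidal waveform:
V_rms = V_peak / sqrt(2)
      = 424.35 / 1.414214
      = 300.061 V

300.061 V


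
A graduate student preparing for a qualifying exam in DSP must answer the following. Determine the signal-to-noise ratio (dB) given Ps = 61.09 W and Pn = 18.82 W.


SNR in decibels:
SNR = 10 * log10(Ps / Pn)
    = 10 * log10(61.09 / 18.82)
    = 10 * log10(3.246)
    = 10 * 0.5114
    = 5.11 dB

5.11 dB


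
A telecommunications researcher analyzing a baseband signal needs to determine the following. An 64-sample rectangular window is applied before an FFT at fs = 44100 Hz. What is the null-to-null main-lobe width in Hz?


Main lobe width for a rectangular window:
Width = 2 * fs / N
      = 2 * 44100 / 64
      = 88200 / 64
      = 1378.125 Hz

1378.125 Hz


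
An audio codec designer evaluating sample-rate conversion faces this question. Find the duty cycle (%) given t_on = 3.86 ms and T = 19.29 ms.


Duty cycle as a percentage:
DC = (t_on / T) * 100
   = (3.86 / 19.29) * 100
   = 0.200104 * 100
   = 20.01 %

20.01 %


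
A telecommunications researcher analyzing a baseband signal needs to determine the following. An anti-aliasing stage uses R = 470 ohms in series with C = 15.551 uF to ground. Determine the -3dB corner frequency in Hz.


Cutoff frequency of a first-order RC filter:
fc = 1 / (2 * pi * R * C)
C = 15.551 uF = 1.5551e-05 F
fc = 1 / (2 * pi * 470 * 1.5551e-05)
   = 1 / 0.045923612914616
   = 21.77529 Hz

21.77529 Hz


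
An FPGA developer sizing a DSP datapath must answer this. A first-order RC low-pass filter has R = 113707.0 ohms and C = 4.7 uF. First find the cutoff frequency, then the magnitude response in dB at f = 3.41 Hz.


Step 1 — cutoff frequency:
fc = 1 / (2*pi*R*C)
C = 4.7 uF = 4.7e-06 F
fc = 1 / (2*pi*113707.0*4.7e-06)
   = 0.297807 Hz

Step 2 — magnitude at f = 3.41 Hz:
|H(f)| = 1 / sqrt(1 + (f/fc)^2)
f/fc = 3.41 / 0.297807 = 11.450369
|H| = 1 / sqrt(1 + 131.11095) = 0.0870023
|H|_dB = 20*log10(0.0870023) = -21.21 dB

fc = 0.297807 Hz; |H(3.41 Hz)| = -21.21 dB


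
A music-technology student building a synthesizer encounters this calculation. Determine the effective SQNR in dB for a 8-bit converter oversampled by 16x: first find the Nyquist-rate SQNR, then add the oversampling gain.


Step 1 — baseline SQNR at Nyquist:
SQNR_base = 6.02*N + 1.76
          = 6.02*8 + 1.76
          = 49.92 dB

Step 2 — oversampling processing gain:
G = 10*log10(OSR) = 10*log10(16) = 12.04 dB

Step 3 — total:
SQNR_total = 49.92 + 12.04 = 61.96 dB

Base SQNR = 49.92 dB; oversampled SQNR = 61.96 dB


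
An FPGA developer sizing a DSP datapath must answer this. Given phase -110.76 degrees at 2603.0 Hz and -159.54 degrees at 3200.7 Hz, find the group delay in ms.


Group delay from phase difference:
tau = -d(phi)/d(omega)
d(phi) = -48.78 deg = -0.851372 rad
d(omega) = 2*pi*(3200.7 - 2603.0) = 3755.4599 rad/s
tau = -(-0.851372) / 3755.4599
    = 0.2267 ms

0.2267 ms


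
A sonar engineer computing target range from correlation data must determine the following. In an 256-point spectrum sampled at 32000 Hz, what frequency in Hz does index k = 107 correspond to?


Frequency of DFT bin k:
f_k = k * fs / N
    = 107 * 32000 / 256
    = 3424000 / 256
    = 13375.0 Hz

13375.0 Hz


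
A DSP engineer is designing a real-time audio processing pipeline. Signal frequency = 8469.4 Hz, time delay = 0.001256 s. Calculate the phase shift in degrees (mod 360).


Phase shift from frequency and time delay:
phi = 360 * f * t_delay
    = 360 * 8469.4 * 0.001256
    = 3829.52 degrees
    mod 360 = 229.52 degrees

229.52 degrees


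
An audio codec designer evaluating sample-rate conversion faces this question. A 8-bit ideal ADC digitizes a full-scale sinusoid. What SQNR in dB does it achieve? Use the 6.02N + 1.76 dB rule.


Theoretical SNR for a full-scale sinusoid:
SNR = 6.02 * N + 1.76
    = 6.02 * 8 + 1.76
    = 48.16 + 1.76
    = 49.92 dB

49.92 dB


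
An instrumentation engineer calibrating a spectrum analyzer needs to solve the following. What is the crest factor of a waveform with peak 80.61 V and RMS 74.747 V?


Crest factor is the ratio of peak to RMS:
CF = V_peak / V_rms
   = 80.61 / 74.747
   = 1.0784

1.0784


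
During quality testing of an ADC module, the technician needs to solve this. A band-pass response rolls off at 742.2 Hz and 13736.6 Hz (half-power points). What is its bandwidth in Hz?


Bandwidth is the difference of -3dB frequencies:
BW = f_high - f_low
   = 13736.6 - 742.2
   = 12994.4 Hz

12994.4 Hz


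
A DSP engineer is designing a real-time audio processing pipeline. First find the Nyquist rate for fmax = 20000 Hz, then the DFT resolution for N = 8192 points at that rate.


Step 1 — Nyquist sampling rate:
fs = 2 * fmax = 2 * 20000 = 40000 Hz

Step 2 — DFT bin spacing:
df = fs / N = 40000 / 8192 = 4.8828 Hz

4.8828 Hz


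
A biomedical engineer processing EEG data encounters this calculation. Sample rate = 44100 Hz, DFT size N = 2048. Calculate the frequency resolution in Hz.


DFT frequency resolution:
df = fs / N
   = 44100 / 2048
   = 21.5332 Hz

21.5332 Hz


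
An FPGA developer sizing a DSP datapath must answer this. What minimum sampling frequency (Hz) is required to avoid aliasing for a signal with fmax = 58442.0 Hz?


The Nyquist rate is twice the maximum frequency component.
fs_min = 2 * fmax
      = 2 * 58442.0
      = 116884.0 Hz

116884.0


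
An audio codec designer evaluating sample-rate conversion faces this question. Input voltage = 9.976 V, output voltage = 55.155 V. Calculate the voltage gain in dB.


Voltage gain in dB:
G = 20 * log10(Vout / Vin)
  = 20 * log10(55.155 / 9.976)
  = 20 * log10(5.528769)
  = 20 * 0.742628
  = 14.85 dB

14.85 dB


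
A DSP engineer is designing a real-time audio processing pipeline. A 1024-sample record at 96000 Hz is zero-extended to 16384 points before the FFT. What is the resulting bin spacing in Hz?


Frequency resolution after zero-padding:
N_padded = 1024 * 16 = 16384
df = fs / N_padded
   = 96000 / 16384
   = 5.8594 Hz

5.8594 Hz


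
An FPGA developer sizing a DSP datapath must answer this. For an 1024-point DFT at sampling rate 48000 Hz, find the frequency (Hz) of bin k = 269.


Frequency of DFT bin k:
f_k = k * fs / N
    = 269 * 48000 / 1024
    = 12912000 / 1024
    = 12609.375 Hz

12609.375 Hz


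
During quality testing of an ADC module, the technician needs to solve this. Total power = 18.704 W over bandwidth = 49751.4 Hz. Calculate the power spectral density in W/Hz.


Power spectral density:
PSD = P / BW
    = 18.704 / 49751.4
    = 0.00037595 W/Hz

0.00037595 W/Hz


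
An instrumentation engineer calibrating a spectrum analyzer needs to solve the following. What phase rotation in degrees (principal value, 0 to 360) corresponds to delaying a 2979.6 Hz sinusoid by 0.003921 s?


Phase shift from frequency and time delay:
phi = 360 * f * t_delay
    = 360 * 2979.6 * 0.003921
    = 4205.88 degrees
    mod 360 = 245.88 degrees

245.88 degrees


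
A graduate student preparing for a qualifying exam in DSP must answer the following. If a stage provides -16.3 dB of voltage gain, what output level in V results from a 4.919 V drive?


Output voltage from dB gain:
V_out = V_in * 10^(gain_dB / 20)
      = 4.919 * 10^(-16.3 / 20)
      = 4.919 * 0.153109
      = 0.7531 V

0.7531 V


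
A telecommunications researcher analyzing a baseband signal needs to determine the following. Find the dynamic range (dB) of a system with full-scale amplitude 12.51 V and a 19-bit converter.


Dynamic range from full-scale to LSB:
V_min = V_max / 2^bits = 12.51 / 2^19
DR = 20 * log10(V_max / V_min)
   = 20 * log10(2^19)
   = 20 * 19 * log10(2)
   = 114.39 dB

114.39 dB


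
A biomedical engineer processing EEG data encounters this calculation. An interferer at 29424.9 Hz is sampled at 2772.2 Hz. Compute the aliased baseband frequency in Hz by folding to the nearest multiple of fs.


Compute the nearest integer multiple of fs to the signal:
n = round(29424.9 / 2772.2) = 11
f_alias = |29424.9 - 11 * 2772.2|
        = |29424.9 - 30494.2|
        = 1069.3 Hz

1069.3


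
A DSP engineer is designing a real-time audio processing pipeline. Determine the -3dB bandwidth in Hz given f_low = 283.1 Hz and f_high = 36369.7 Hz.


Bandwidth is the difference of -3dB frequencies:
BW = f_high - f_low
   = 36369.7 - 283.1
   = 36086.6 Hz

36086.6 Hz


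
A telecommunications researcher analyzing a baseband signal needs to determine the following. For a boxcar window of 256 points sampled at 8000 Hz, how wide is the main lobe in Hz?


Main lobe width for a rectangular window:
Width = 2 * fs / N
      = 2 * 8000 / 256
      = 16000 / 256
      = 62.5 Hz

62.5 Hz


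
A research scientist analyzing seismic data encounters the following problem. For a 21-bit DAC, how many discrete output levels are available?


Number of quantization levels = 2^N
= 2^21
= 2097152

2097152


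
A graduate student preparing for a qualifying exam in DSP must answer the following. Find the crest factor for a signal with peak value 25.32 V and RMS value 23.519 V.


Crest factor is the ratio of peak to RMS:
CF = V_peak / V_rms
   = 25.32 / 23.519
   = 1.0766

1.0766


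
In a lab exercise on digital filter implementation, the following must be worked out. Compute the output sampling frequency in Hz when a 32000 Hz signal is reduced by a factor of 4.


Decimation reduces the sample rate:
fs_out = fs_in / M
       = 32000 / 4
       = 8000.0 Hz

8000.0 Hz


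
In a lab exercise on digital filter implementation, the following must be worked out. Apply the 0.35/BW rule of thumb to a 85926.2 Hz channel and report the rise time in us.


Rise time from bandwidth relationship:
tr = 0.35 / BW
   = 0.35 / 85926.2
   = 4.07326287e-06 s
   = 4.0733 us

4.0733 us


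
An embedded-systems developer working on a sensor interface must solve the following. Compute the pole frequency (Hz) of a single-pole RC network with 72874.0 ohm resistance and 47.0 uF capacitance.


Cutoff frequency of a first-order RC filter:
fc = 1 / (2 * pi * R * C)
C = 47.0 uF = 4.7e-05 F
fc = 1 / (2 * pi * 72874.0 * 4.7e-05)
   = 1 / 21.520399765544
   = 0.046468 Hz

0.046468 Hz


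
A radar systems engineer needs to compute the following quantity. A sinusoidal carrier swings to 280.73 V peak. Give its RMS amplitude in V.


RMS voltage for a sinusoidal waveform:
V_rms = V_peak / sqrt(2)
      = 280.73 / 1.414214
      = 198.506 V

198.506 V


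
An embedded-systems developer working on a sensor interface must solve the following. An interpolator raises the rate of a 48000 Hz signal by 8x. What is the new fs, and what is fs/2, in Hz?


Step 1 — output sample rate after interpolation by L:
fs_out = L * fs_in = 8 * 48000 = 384000 Hz

Step 2 — Nyquist frequency of the output stream:
f_Nyq = fs_out / 2 = 384000 / 2 = 192000.0 Hz

fs_out = 384000 Hz; f_Nyquist = 192000.0 Hz


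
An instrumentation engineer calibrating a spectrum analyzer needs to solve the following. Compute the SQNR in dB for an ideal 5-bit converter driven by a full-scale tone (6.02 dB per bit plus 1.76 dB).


Theoretical SNR for a full-scale sinusoid:
SNR = 6.02 * N + 1.76
    = 6.02 * 5 + 1.76
    = 30.1 + 1.76
    = 31.86 dB

31.86 dB


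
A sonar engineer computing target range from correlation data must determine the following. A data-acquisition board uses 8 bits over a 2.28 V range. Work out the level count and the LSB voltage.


Step 1 — number of quantization levels:
L = 2^N = 2^8 = 256

Step 2 — LSB step size:
delta = Vfs / L
      = 2.28 / 256
      = 0.00890625 V

Levels = 256; step size = 0.00890625 V


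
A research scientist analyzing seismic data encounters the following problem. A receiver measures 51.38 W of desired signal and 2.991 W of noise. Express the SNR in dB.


SNR in decibels:
SNR = 10 * log10(Ps / Pn)
    = 10 * log10(51.38 / 2.991)
    = 10 * log10(17.1782)
    = 10 * 1.235
    = 12.35 dB

12.35 dB


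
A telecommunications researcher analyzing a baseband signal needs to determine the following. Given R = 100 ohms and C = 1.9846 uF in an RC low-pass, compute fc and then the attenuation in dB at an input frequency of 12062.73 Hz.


Step 1 — cutoff frequency:
fc = 1 / (2*pi*R*C)
C = 1.9846 uF = 1.9846e-06 F
fc = 1 / (2*pi*100*1.9846e-06)
   = 801.95 Hz

Step 2 — magnitude at f = 12062.73 Hz:
|H(f)| = 1 / sqrt(1 + (f/fc)^2)
f/fc = 12062.73 / 801.95 = 15.041748
|H| = 1 / sqrt(1 + 226.254183) = 0.0663352
|H|_dB = 20*log10(0.0663352) = -23.57 dB

fc = 801.95 Hz; |H(12062.73 Hz)| = -23.57 dB


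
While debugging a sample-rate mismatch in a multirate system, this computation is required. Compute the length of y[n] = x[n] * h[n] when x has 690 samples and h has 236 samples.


Linear convolution output length:
L = N + M - 1
  = 690 + 236 - 1
  = 925 samples

925


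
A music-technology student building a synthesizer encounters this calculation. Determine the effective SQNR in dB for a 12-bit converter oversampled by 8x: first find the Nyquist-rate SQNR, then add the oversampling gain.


Step 1 — baseline SQNR at Nyquist:
SQNR_base = 6.02*N + 1.76
          = 6.02*12 + 1.76
          = 74.0 dB

Step 2 — oversampling processing gain:
G = 10*log10(OSR) = 10*log10(8) = 9.03 dB

Step 3 — total:
SQNR_total = 74.0 + 9.03 = 83.03 dB

Base SQNR = 74.0 dB; oversampled SQNR = 83.03 dB


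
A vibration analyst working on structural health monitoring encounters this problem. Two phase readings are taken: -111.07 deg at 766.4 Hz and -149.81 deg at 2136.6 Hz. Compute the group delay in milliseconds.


Group delay from phase difference:
tau = -d(phi)/d(omega)
d(phi) = -38.74 deg = -0.676141 rad
d(omega) = 2*pi*(2136.6 - 766.4) = 8609.2205 rad/s
tau = -(-0.676141) / 8609.2205
    = 0.0785 ms

0.0785 ms


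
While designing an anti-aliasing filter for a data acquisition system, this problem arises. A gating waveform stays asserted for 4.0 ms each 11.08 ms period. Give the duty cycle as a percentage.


Duty cycle as a percentage:
DC = (t_on / T) * 100
   = (4.0 / 11.08) * 100
   = 0.361011 * 100
   = 36.1 %

36.1 %


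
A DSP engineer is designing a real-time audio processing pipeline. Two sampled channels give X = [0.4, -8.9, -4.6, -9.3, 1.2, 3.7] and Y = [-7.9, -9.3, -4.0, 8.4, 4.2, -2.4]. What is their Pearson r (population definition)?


Pearson correlation coefficient (population):
r = cov(X,Y) / (std(X) * std(Y))
Mean X = -2.9167, Mean Y = -1.8333
Cov(X,Y) = -2.672222
Std(X) = 5.018438, Std(Y) = 6.307315
r = -0.0844

-0.0844


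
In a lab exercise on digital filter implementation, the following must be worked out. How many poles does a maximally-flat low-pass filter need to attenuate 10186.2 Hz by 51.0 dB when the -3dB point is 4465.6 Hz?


Butterworth filter order formula:
n = log10(10^(A/10) - 1) / (2 * log10(f_stop/f_pass))
10^(51.0/10) - 1 = 125891.5412
f_stop/f_pass = 10186.2 / 4465.6 = 2.281
n = 7.1203 -> ceil = 8

8


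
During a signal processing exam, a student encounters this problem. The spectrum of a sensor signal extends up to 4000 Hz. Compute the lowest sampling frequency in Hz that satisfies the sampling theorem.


The Nyquist rate is twice the maximum frequency component.
fs_min = 2 * fmax
      = 2 * 4000
      = 8000 Hz

8000


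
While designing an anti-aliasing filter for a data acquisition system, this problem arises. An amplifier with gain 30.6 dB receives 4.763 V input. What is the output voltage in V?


Output voltage from dB gain:
V_out = V_in * 10^(gain_dB / 20)
      = 4.763 * 10^(30.6 / 20)
      = 4.763 * 33.884416
      = 161.3915 V

161.3915 V


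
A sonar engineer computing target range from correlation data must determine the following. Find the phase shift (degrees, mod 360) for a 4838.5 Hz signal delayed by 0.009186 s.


Phase shift from frequency and time delay:
phi = 360 * f * t_delay
    = 360 * 4838.5 * 0.009186
    = 16000.73 degrees
    mod 360 = 160.73 degrees

160.73 degrees


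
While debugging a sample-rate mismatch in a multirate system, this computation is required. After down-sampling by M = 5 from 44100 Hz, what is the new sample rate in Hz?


Decimation reduces the sample rate:
fs_out = fs_in / M
       = 44100 / 5
       = 8820.0 Hz

8820.0 Hz


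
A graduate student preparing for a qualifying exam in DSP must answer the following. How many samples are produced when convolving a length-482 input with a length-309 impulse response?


Linear convolution output length:
L = N + M - 1
  = 482 + 309 - 1
  = 790 samples

790


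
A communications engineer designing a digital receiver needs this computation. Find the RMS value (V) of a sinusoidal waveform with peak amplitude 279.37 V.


RMS voltage for a sinusoidal waveform:
V_rms = V_peak / sqrt(2)
      = 279.37 / 1.414214
      = 197.544 V

197.544 V


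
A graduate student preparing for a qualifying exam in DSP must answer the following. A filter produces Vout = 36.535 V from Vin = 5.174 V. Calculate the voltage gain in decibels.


Voltage gain in dB:
G = 20 * log10(Vout / Vin)
  = 20 * log10(36.535 / 5.174)
  = 20 * log10(7.061268)
  = 20 * 0.848883
  = 16.98 dB

16.98 dB


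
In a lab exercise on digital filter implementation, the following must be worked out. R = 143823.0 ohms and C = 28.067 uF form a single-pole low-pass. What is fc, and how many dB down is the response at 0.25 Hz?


Step 1 — cutoff frequency:
fc = 1 / (2*pi*R*C)
C = 28.067 uF = 2.8067e-05 F
fc = 1 / (2*pi*143823.0*2.8067e-05)
   = 0.0394272 Hz

Step 2 — magnitude at f = 0.25 Hz:
|H(f)| = 1 / sqrt(1 + (f/fc)^2)
f/fc = 0.25 / 0.0394272 = 6.3408
|H| = 1 / sqrt(1 + 40.205745) = 0.1557834
|H|_dB = 20*log10(0.1557834) = -16.15 dB

fc = 0.0394272 Hz; |H(0.25 Hz)| = -16.15 dB


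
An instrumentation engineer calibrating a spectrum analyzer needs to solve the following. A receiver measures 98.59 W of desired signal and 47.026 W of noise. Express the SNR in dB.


SNR in decibels:
SNR = 10 * log10(Ps / Pn)
    = 10 * log10(98.59 / 47.026)
    = 10 * log10(2.0965)
    = 10 * 0.3215
    = 3.21 dB

3.21 dB


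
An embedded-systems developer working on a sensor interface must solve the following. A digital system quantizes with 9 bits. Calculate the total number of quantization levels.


Number of quantization levels = 2^N
= 2^9
= 512

512


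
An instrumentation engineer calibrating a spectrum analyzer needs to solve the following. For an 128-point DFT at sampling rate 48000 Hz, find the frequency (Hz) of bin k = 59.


Frequency of DFT bin k:
f_k = k * fs / N
    = 59 * 48000 / 128
    = 2832000 / 128
    = 22125.0 Hz

22125.0 Hz


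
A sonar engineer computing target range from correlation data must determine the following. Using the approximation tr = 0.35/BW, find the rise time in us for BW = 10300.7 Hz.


Rise time from bandwidth relationship:
tr = 0.35 / BW
   = 0.35 / 10300.7
   = 3.397827332e-05 s
   = 33.9783 us

33.9783 us


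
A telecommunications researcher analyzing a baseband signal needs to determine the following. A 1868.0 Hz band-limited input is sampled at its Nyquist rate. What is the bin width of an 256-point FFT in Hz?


Step 1 — Nyquist sampling rate:
fs = 2 * fmax = 2 * 1868.0 = 3736.0 Hz

Step 2 — DFT bin spacing:
df = fs / N = 3736.0 / 256 = 14.5938 Hz

14.5938 Hz


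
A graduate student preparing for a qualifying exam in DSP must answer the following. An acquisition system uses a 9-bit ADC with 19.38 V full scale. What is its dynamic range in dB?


Dynamic range from full-scale to LSB:
V_min = V_max / 2^bits = 19.38 / 2^9
DR = 20 * log10(V_max / V_min)
   = 20 * log10(2^9)
   = 20 * 9 * log10(2)
   = 54.19 dB

54.19 dB


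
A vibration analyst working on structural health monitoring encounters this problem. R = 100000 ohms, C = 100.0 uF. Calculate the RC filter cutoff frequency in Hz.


Cutoff frequency of a first-order RC filter:
fc = 1 / (2 * pi * R * C)
C = 100.0 uF = 0.0001 F
fc = 1 / (2 * pi * 100000 * 0.0001)
   = 1 / 62.831853071796
   = 0.015915 Hz

0.015915 Hz


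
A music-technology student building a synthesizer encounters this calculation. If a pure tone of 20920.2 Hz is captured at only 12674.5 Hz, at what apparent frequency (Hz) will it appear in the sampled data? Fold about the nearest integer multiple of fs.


Compute the nearest integer multiple of fs to the signal:
n = round(20920.2 / 12674.5) = 2
f_alias = |20920.2 - 2 * 12674.5|
        = |20920.2 - 25349.0|
        = 4428.8 Hz

4428.8


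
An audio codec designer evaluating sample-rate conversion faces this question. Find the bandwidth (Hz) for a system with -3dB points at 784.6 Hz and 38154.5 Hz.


Bandwidth is the difference of -3dB frequencies:
BW = f_high - f_low
   = 38154.5 - 784.6
   = 37369.9 Hz

37369.9 Hz


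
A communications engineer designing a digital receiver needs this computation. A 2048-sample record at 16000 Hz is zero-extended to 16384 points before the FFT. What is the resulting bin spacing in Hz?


Frequency resolution after zero-padding:
N_padded = 2048 * 8 = 16384
df = fs / N_padded
   = 16000 / 16384
   = 0.9766 Hz

0.9766 Hz


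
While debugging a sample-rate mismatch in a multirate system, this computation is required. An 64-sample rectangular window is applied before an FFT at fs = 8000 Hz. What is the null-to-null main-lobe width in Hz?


Main lobe width for a rectangular window:
Width = 2 * fs / N
      = 2 * 8000 / 64
      = 16000 / 64
      = 250.0 Hz

250.0 Hz


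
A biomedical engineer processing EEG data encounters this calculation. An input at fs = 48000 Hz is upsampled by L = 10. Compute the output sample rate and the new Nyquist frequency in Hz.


Step 1 — output sample rate after interpolation by L:
fs_out = L * fs_in = 10 * 48000 = 480000 Hz

Step 2 — Nyquist frequency of the output stream:
f_Nyq = fs_out / 2 = 480000 / 2 = 240000.0 Hz

fs_out = 480000 Hz; f_Nyquist = 240000.0 Hz


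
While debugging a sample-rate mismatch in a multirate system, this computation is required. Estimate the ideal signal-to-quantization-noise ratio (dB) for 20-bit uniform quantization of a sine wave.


Theoretical SNR for a full-scale sinusoid:
SNR = 6.02 * N + 1.76
    = 6.02 * 20 + 1.76
    = 120.4 + 1.76
    = 122.16 dB

122.16 dB


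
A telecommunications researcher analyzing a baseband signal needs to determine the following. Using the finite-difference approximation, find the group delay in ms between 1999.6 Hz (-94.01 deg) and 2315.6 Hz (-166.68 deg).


Group delay from phase difference:
tau = -d(phi)/d(omega)
d(phi) = -72.67 deg = -1.268331 rad
d(omega) = 2*pi*(2315.6 - 1999.6) = 1985.4866 rad/s
tau = -(-1.268331) / 1985.4866
    = 0.6388 ms

0.6388 ms


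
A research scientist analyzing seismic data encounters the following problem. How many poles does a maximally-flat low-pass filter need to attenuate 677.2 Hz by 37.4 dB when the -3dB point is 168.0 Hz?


Butterworth filter order formula:
n = log10(10^(A/10) - 1) / (2 * log10(f_stop/f_pass))
10^(37.4/10) - 1 = 5494.4087
f_stop/f_pass = 677.2 / 168.0 = 4.031
n = 3.0888 -> ceil = 4

4


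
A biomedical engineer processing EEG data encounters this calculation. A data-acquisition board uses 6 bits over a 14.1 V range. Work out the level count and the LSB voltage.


Step 1 — number of quantization levels:
L = 2^N = 2^6 = 64

Step 2 — LSB step size:
delta = Vfs / L
      = 14.1 / 64
      = 0.2203125 V

Levels = 64; step size = 0.2203125 V


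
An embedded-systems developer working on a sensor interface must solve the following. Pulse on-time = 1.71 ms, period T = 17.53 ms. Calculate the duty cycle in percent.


Duty cycle as a percentage:
DC = (t_on / T) * 100
   = (1.71 / 17.53) * 100
   = 0.097547 * 100
   = 9.75 %

9.75 %


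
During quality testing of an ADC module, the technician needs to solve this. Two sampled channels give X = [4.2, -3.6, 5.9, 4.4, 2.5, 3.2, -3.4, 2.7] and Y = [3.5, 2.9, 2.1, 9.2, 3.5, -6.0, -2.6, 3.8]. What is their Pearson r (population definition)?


Pearson correlation coefficient (population):
r = cov(X,Y) / (std(X) * std(Y))
Mean X = 1.9875, Mean Y = 2.05
Cov(X,Y) = 4.148125
Std(X) = 3.326198, Std(Y) = 4.265267
r = 0.2924

0.2924


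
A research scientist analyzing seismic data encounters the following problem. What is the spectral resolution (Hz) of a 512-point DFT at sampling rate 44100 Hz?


DFT frequency resolution:
df = fs / N
   = 44100 / 512
   = 86.1328 Hz

86.1328 Hz


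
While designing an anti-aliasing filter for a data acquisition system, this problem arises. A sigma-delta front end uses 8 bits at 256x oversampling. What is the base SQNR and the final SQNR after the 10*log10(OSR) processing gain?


Step 1 — baseline SQNR at Nyquist:
SQNR_base = 6.02*N + 1.76
          = 6.02*8 + 1.76
          = 49.92 dB

Step 2 — oversampling processing gain:
G = 10*log10(OSR) = 10*log10(256) = 24.08 dB

Step 3 — total:
SQNR_total = 49.92 + 24.08 = 74.0 dB

Base SQNR = 49.92 dB; oversampled SQNR = 74.0 dB


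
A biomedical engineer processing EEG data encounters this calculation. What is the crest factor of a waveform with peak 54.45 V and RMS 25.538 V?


Crest factor is the ratio of peak to RMS:
CF = V_peak / V_rms
   = 54.45 / 25.538
   = 2.1321

2.1321


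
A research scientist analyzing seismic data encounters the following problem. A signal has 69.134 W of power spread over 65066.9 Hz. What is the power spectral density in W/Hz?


Power spectral density:
PSD = P / BW
    = 69.134 / 65066.9
    = 0.00106251 W/Hz

0.00106251 W/Hz


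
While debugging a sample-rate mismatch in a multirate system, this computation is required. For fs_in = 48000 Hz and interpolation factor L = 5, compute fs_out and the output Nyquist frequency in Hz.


Step 1 — output sample rate after interpolation by L:
fs_out = L * fs_in = 5 * 48000 = 240000 Hz

Step 2 — Nyquist frequency of the output stream:
f_Nyq = fs_out / 2 = 240000 / 2 = 120000.0 Hz

fs_out = 240000 Hz; f_Nyquist = 120000.0 Hz


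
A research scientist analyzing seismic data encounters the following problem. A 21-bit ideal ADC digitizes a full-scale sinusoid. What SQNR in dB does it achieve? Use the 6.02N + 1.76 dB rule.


Theoretical SNR for a full-scale sinusoid:
SNR = 6.02 * N + 1.76
    = 6.02 * 21 + 1.76
    = 126.42 + 1.76
    = 128.18 dB

128.18 dB


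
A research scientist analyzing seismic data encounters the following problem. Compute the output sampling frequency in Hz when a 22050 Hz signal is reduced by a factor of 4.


Decimation reduces the sample rate:
fs_out = fs_in / M
       = 22050 / 4
       = 5512.5 Hz

5512.5 Hz


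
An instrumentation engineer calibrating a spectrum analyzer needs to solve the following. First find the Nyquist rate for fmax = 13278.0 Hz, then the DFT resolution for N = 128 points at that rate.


Step 1 — Nyquist sampling rate:
fs = 2 * fmax = 2 * 13278.0 = 26556.0 Hz

Step 2 — DFT bin spacing:
df = fs / N = 26556.0 / 128 = 207.4688 Hz

207.4688 Hz


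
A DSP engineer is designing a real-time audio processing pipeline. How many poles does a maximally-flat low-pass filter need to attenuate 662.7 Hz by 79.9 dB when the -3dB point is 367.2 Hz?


Butterworth filter order formula:
n = log10(10^(A/10) - 1) / (2 * log10(f_stop/f_pass))
10^(79.9/10) - 1 = 97723721.0956
f_stop/f_pass = 662.7 / 367.2 = 1.8047
n = 15.5803 -> ceil = 16

16


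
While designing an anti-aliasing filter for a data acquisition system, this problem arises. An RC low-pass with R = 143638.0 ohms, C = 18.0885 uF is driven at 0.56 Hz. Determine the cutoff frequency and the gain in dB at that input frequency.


Step 1 — cutoff frequency:
fc = 1 / (2*pi*R*C)
C = 18.0885 uF = 1.80885e-05 F
fc = 1 / (2*pi*143638.0*1.80885e-05)
   = 0.0612559 Hz

Step 2 — magnitude at f = 0.56 Hz:
|H(f)| = 1 / sqrt(1 + (f/fc)^2)
f/fc = 0.56 / 0.0612559 = 9.141977
|H| = 1 / sqrt(1 + 83.575743) = 0.1087369
|H|_dB = 20*log10(0.1087369) = -19.27 dB

fc = 0.0612559 Hz; |H(0.56 Hz)| = -19.27 dB


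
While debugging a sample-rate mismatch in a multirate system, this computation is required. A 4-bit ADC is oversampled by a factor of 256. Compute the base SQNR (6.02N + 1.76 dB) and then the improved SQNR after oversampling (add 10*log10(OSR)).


Step 1 — baseline SQNR at Nyquist:
SQNR_base = 6.02*N + 1.76
          = 6.02*4 + 1.76
          = 25.84 dB

Step 2 — oversampling processing gain:
G = 10*log10(OSR) = 10*log10(256) = 24.08 dB

Step 3 — total:
SQNR_total = 25.84 + 24.08 = 49.92 dB

Base SQNR = 25.84 dB; oversampled SQNR = 49.92 dB


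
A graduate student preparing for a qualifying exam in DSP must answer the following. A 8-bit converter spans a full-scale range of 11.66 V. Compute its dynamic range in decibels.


Dynamic range from full-scale to LSB:
V_min = V_max / 2^bits = 11.66 / 2^8
DR = 20 * log10(V_max / V_min)
   = 20 * log10(2^8)
   = 20 * 8 * log10(2)
   = 48.16 dB

48.16 dB


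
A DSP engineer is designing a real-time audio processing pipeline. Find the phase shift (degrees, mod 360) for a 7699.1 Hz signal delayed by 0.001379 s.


Phase shift from frequency and time delay:
phi = 360 * f * t_delay
    = 360 * 7699.1 * 0.001379
    = 3822.14 degrees
    mod 360 = 222.14 degrees

222.14 degrees


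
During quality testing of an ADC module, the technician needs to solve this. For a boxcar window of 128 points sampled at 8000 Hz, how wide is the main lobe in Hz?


Main lobe width for a rectangular window:
Width = 2 * fs / N
      = 2 * 8000 / 128
      = 16000 / 128
      = 125.0 Hz

125.0 Hz


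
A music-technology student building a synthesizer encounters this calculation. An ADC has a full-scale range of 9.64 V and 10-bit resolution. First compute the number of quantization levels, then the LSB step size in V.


Step 1 — number of quantization levels:
L = 2^N = 2^10 = 1024

Step 2 — LSB step size:
delta = Vfs / L
      = 9.64 / 1024
      = 0.00941406 V

Levels = 1024; step size = 0.00941406 V


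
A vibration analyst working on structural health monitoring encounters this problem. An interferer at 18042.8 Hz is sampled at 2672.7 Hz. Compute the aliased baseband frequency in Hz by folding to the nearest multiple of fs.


Compute the nearest integer multiple of fs to the signal:
n = round(18042.8 / 2672.7) = 7
f_alias = |18042.8 - 7 * 2672.7|
        = |18042.8 - 18708.9|
        = 666.1 Hz

666.1


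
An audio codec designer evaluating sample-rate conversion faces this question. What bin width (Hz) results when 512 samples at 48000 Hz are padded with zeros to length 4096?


Frequency resolution after zero-padding:
N_padded = 512 * 8 = 4096
df = fs / N_padded
   = 48000 / 4096
   = 11.7188 Hz

11.7188 Hz


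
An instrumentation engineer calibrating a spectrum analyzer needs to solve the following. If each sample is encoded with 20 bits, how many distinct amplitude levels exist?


Number of quantization levels = 2^N
= 2^20
= 1048576

1048576


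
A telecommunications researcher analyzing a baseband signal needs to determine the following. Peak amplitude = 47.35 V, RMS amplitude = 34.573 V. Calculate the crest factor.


Crest factor is the ratio of peak to RMS:
CF = V_peak / V_rms
   = 47.35 / 34.573
   = 1.3696

1.3696


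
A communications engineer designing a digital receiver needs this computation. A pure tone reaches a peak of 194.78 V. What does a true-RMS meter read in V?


RMS voltage for a sinusoidal waveform:
V_rms = V_peak / sqrt(2)
      = 194.78 / 1.414214
      = 137.73 V

137.73 V


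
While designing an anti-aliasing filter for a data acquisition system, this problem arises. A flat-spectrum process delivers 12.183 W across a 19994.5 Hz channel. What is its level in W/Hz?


Power spectral density:
PSD = P / BW
    = 12.183 / 19994.5
    = 0.00060932 W/Hz

0.00060932 W/Hz


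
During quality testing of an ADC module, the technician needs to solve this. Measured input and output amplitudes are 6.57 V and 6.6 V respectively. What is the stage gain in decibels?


Voltage gain in dB:
G = 20 * log10(Vout / Vin)
  = 20 * log10(6.6 / 6.57)
  = 20 * log10(1.004566)
  = 20 * 0.001979
  = 0.04 dB

0.04 dB


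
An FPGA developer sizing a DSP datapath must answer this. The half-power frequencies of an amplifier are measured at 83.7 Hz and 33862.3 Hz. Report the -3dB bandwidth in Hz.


Bandwidth is the difference of -3dB frequencies:
BW = f_high - f_low
   = 33862.3 - 83.7
   = 33778.6 Hz

33778.6 Hz


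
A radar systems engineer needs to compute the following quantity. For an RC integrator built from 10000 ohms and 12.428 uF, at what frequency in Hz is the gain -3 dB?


Cutoff frequency of a first-order RC filter:
fc = 1 / (2 * pi * R * C)
C = 12.428 uF = 1.2428e-05 F
fc = 1 / (2 * pi * 10000 * 1.2428e-05)
   = 1 / 0.78087426997628
   = 1.280616 Hz

1.280616 Hz


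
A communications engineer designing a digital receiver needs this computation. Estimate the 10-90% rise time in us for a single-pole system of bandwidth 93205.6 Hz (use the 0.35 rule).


Rise time from bandwidth relationship:
tr = 0.35 / BW
   = 0.35 / 93205.6
   = 3.755139176e-06 s
   = 3.7551 us

3.7551 us


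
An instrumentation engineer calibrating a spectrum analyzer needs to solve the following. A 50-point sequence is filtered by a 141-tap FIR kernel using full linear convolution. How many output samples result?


Linear convolution output length:
L = N + M - 1
  = 50 + 141 - 1
  = 190 samples

190
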